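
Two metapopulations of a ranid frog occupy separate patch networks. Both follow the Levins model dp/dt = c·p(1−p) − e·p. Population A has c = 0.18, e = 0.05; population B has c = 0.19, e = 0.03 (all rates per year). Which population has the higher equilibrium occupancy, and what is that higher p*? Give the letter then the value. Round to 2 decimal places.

A: p*_A = 1 − 0.05/0.18 = 0.7222.
B: p*_B = 1 − 0.03/0.19 = 0.8421.
B is higher at 0.8421.

B, 0.84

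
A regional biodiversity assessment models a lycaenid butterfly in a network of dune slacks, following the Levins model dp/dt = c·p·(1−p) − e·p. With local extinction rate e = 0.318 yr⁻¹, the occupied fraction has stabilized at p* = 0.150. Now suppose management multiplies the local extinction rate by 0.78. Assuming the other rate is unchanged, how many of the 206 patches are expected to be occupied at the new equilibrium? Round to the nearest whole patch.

69

Balance c(1−p*) = e gives c = e/(1 − 0.15000) = 0.318/0.85000 = 0.37412.
New p* = 1 − e/c = 1 − 0.24804/0.37412 = 0.33700.
Expected occupied = 206 × 0.33700 = 69.42 ≈ 69.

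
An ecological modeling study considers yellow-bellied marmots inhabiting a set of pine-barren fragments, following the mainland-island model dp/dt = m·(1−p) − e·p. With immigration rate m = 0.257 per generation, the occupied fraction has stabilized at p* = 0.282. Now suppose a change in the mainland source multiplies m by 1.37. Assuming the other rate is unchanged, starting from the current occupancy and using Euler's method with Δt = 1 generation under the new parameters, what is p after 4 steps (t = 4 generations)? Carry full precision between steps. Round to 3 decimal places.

Balance m(1−p*) = e·p* gives e = m(1−p*)/p* = 0.257×0.71800/0.28200 = 0.65435.
Starting from p₀ = 0.28200; update p ← p + (dp/dt)·Δt with the new parameters.
  1  |  dp/dt·Δt = +0.068275  |  p_1 = 0.350275
  2  |  dp/dt·Δt = -0.000440  |  p_2 = 0.349835
  3  |  dp/dt·Δt = +0.000003  |  p_3 = 0.349838
  4  |  dp/dt·Δt = -0.000000  |  p_4 = 0.349838

0.350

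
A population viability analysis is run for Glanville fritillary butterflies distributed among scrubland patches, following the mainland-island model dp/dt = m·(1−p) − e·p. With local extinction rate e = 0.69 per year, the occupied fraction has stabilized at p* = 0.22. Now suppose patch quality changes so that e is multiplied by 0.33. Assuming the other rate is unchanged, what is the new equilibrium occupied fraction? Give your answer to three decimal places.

0.461

Balance m(1−p*) = e·p* gives m = e·p*/(1−p*) = 0.69×0.22000/0.78000 = 0.19462.
New p* = m/(m+e) = 0.19462/(0.19462+0.22770) = 0.46084.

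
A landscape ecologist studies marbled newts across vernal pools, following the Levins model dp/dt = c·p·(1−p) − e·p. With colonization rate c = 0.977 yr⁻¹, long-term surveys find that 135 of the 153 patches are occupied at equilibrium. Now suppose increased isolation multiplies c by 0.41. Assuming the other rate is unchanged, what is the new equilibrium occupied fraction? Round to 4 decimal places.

0.7131

Observed p* = 135/153 = 0.88235.
Balance c(1−p*) = e gives e = 0.977×(1 − 0.88235) = 0.11494.
New p* = 1 − e/c = 1 − 0.11494/0.40057 = 0.71306.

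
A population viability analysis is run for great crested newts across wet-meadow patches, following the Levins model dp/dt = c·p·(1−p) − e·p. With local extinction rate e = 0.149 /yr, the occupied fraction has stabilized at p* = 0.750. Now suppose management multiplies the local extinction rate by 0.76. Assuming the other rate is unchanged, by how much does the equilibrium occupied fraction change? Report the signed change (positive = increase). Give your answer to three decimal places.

Balance c(1−p*) = e gives c = e/(1 − 0.75000) = 0.149/0.25000 = 0.59600.
New p* = 1 − e/c = 1 − 0.11324/0.59600 = 0.81000.
Δp* = 0.81000 − 0.75000 = +0.06000.

0.060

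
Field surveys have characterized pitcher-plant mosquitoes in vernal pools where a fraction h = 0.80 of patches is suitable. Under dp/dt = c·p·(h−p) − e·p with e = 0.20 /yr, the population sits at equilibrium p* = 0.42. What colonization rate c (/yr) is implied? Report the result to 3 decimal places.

0.526

At equilibrium c(h−p*) = e, so c = e/(h−p*).
c = 0.20/(0.80 − 0.42) = 0.20/0.3800 = 0.5263.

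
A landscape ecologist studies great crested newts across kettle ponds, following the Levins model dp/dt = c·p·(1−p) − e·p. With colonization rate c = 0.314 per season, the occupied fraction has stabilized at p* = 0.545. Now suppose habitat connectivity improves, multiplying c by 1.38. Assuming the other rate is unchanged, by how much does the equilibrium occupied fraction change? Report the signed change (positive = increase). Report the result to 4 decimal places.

Balance c(1−p*) = e gives e = 0.314×(1 − 0.54500) = 0.14287.
New p* = 1 − e/c = 1 − 0.14287/0.43332 = 0.67029.
Δp* = 0.67029 − 0.54500 = +0.12529.

0.1253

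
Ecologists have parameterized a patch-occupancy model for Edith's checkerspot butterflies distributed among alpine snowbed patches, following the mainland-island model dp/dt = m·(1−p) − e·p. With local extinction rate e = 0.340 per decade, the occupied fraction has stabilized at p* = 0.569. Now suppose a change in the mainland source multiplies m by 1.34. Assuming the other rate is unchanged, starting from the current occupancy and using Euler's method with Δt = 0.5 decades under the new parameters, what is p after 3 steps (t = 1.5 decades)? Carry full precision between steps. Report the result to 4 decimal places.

0.6285

Balance m(1−p*) = e·p* gives m = e·p*/(1−p*) = 0.340×0.56900/0.43100 = 0.44886.
Starting from p₀ = 0.56900; update p ← p + (dp/dt)·Δt with the new parameters.
t = 0.5: p = 0.56900 + (+0.03289) = 0.60189
t = 1: p = 0.60189 + (+0.01741) = 0.61929
t = 1.5: p = 0.61929 + (+0.00921) = 0.62851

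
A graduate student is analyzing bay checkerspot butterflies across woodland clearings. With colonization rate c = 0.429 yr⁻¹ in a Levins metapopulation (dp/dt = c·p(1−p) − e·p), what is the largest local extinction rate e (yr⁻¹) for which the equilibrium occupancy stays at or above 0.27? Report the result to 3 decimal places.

1 − e/c ≥ 0.27 ⇒ e ≤ c(1 − 0.27) = 0.429 × 0.7300.
e_max = 0.3132.

0.313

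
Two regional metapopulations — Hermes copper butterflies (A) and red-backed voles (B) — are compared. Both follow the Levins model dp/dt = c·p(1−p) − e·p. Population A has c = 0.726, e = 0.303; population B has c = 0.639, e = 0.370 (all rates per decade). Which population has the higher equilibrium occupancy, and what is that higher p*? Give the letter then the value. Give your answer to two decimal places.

A: p*_A = 1 − 0.303/0.726 = 0.5826.
B: p*_B = 1 − 0.370/0.639 = 0.4210.
A is higher at 0.5826.

A, 0.58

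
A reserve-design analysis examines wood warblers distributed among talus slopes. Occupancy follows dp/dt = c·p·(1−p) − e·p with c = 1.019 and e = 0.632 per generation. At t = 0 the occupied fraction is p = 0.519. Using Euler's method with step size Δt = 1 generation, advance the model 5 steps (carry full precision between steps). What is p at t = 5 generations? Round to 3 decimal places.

0.387

Update rule: p ← p + [c·p·(1−p) − e·p]·Δt with Δt = 1.
step 1: Δp = -0.07363, p = 0.44537
step 2: Δp = -0.02977, p = 0.41561
step 3: Δp = -0.01517, p = 0.40044
step 4: Δp = -0.00843, p = 0.39201
step 5: Δp = -0.00488, p = 0.38713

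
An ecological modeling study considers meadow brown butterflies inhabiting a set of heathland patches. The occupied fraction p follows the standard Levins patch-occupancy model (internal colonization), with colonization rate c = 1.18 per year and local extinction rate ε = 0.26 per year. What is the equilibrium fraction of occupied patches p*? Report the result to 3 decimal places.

At equilibrium, colonization balances extinction: c·p*·(1−p*) = ε·p*.
So p* = 1 − ε/c = 1 − 0.26/1.18 = 1 − 0.2203 = 0.7797.

0.780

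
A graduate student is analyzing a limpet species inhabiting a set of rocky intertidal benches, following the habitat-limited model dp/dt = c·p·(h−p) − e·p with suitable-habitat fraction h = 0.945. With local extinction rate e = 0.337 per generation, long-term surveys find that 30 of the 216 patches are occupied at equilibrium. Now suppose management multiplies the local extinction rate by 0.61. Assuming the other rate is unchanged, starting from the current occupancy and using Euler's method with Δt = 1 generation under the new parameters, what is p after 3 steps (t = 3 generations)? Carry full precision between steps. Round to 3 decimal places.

Observed p* = 30/216 = 0.13889.
Balance c(h−p*) = e gives c = e/(0.945 − 0.13889) = 0.337/0.80611 = 0.41806.
Starting from p₀ = 0.13889; update p ← p + (dp/dt)·Δt with the new parameters.
  1  |  dp/dt·Δt = +0.018254  |  p_1 = 0.157143
  2  |  dp/dt·Δt = +0.019454  |  p_2 = 0.176597
  3  |  dp/dt·Δt = +0.020426  |  p_3 = 0.197023

0.197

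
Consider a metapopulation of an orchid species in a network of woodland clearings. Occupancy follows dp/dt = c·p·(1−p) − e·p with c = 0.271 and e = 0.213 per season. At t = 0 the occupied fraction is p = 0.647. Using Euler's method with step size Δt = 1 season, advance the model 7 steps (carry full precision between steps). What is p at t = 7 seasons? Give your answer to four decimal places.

0.3722

Update rule: p ← p + [c·p·(1−p) − e·p]·Δt with Δt = 1.
step 1: Δp = -0.07592, p = 0.57108
step 2: Δp = -0.05526, p = 0.51582
step 3: Δp = -0.04219, p = 0.47363
step 4: Δp = -0.03332, p = 0.44031
step 5: Δp = -0.02700, p = 0.41331
step 6: Δp = -0.02232, p = 0.39099
step 7: Δp = -0.01875, p = 0.37224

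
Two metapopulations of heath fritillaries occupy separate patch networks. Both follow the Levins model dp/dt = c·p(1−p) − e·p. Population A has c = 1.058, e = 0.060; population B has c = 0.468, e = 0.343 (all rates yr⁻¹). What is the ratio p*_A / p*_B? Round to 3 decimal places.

A: p*_A = 1 − 0.060/1.058 = 0.9433.
B: p*_B = 1 − 0.343/0.468 = 0.2671.
p*_A / p*_B = 0.9433/0.2671 = 3.5317.

3.532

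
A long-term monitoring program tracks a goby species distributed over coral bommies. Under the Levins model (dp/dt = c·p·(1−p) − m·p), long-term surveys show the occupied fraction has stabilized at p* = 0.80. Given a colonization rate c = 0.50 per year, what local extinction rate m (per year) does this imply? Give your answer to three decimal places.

0.100

At equilibrium c(1−p*) = m.
m = 0.50 × (1 − 0.80) = 0.50 × 0.2000 = 0.1000.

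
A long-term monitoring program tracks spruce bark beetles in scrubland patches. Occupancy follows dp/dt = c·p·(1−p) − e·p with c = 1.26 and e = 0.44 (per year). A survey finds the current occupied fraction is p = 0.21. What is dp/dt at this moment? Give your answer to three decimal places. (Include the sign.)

0.117

Colonization term: c·p·(1−p) = 1.26×0.21×0.7900 = 0.20903.
Extinction term: e·p = 0.09240.
dp/dt = 0.20903 − 0.09240 = 0.11663.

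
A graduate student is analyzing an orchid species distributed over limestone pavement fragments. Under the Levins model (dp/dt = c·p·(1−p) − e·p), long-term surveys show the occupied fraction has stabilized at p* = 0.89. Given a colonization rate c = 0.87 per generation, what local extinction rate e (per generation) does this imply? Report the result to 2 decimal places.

At equilibrium c(1−p*) = e.
e = 0.87 × (1 − 0.89) = 0.87 × 0.1100 = 0.0957.

0.10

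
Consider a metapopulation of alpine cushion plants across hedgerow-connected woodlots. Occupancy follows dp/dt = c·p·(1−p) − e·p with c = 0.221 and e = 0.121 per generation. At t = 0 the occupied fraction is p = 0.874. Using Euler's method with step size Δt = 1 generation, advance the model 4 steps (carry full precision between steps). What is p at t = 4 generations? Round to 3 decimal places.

0.652

Update rule: p ← p + [c·p·(1−p) − e·p]·Δt with Δt = 1.
t = 1: p = 0.87400 + (-0.08142) = 0.79258
t = 2: p = 0.79258 + (-0.05957) = 0.73301
t = 3: p = 0.73301 + (-0.04544) = 0.68757
t = 4: p = 0.68757 + (-0.03572) = 0.65185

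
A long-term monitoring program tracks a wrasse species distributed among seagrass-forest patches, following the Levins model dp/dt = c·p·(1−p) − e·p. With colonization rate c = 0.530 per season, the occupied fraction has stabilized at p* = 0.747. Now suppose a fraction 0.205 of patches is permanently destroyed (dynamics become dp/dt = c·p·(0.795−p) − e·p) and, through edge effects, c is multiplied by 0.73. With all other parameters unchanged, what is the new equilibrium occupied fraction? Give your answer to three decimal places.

Balance c(1−p*) = e gives e = 0.530×(1 − 0.74700) = 0.13409.
New p* = 0.795 − e/c = 0.795 − 0.13409/0.38690 = 0.44842.

0.448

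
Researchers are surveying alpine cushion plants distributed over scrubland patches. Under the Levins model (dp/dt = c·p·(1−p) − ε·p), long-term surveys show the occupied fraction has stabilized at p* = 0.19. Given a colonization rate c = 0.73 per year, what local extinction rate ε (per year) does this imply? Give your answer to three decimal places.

0.591

At equilibrium c(1−p*) = ε.
ε = 0.73 × (1 − 0.19) = 0.73 × 0.8100 = 0.5913.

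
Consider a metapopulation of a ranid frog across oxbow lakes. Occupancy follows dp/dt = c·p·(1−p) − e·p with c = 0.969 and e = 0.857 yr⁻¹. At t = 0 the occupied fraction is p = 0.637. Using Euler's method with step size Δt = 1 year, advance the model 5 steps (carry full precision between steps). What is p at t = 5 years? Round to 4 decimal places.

Update rule: p ← p + [c·p·(1−p) − e·p]·Δt with Δt = 1.
t = 1: p = 0.63700 + (-0.32185) = 0.31515
t = 2: p = 0.31515 + (-0.06095) = 0.25421
t = 3: p = 0.25421 + (-0.03415) = 0.22006
t = 4: p = 0.22006 + (-0.02228) = 0.19778
t = 5: p = 0.19778 + (-0.01575) = 0.18203

0.1820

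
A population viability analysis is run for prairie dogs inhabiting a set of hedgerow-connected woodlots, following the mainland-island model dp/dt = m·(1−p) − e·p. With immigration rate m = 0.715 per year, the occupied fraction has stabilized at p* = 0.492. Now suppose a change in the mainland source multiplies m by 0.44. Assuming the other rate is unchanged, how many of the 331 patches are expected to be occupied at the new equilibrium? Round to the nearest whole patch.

Balance m(1−p*) = e·p* gives e = m(1−p*)/p* = 0.715×0.50800/0.49200 = 0.73825.
New p* = m/(m+e) = 0.31460/(0.31460+0.73825) = 0.29881.
Expected occupied = 331 × 0.29881 = 98.91 ≈ 99.

99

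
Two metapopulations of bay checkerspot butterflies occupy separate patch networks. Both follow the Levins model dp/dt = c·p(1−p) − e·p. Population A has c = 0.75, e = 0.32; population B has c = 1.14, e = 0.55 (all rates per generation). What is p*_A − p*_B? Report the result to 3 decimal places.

0.056

A: p*_A = 1 − 0.32/0.75 = 0.5733.
B: p*_B = 1 − 0.55/1.14 = 0.5175.
p*_A − p*_B = 0.5733 − 0.5175 = 0.0558.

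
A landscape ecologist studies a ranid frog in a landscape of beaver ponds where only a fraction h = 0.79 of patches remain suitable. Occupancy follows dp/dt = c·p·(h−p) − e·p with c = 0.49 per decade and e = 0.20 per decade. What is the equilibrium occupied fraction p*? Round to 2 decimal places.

0.38

Setting dp/dt = 0 and dividing by p* gives c·(h−p*) = e.
So p* = h − e/c = 0.79 − 0.20/0.49 = 0.79 − 0.4082 = 0.3818.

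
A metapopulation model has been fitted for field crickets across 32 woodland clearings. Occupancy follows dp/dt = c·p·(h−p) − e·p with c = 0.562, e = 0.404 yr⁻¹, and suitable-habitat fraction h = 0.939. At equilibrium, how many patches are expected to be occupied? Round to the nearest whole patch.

p* = h − e/c = 0.939 − 0.7189 = 0.2201.
Expected occupied patches = N × p* = 32 × 0.2201 = 7.04 ≈ 7.

7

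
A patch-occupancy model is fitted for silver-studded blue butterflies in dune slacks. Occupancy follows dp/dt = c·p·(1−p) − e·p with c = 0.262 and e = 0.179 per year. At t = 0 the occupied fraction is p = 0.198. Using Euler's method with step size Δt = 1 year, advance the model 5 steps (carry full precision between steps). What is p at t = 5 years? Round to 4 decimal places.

Update rule: p ← p + [c·p·(1−p) − e·p]·Δt with Δt = 1.
p: 0.19800 → 0.20416  (Δp = +0.00616)
p: 0.20416 → 0.21019  (Δp = +0.00602)
p: 0.21019 → 0.21606  (Δp = +0.00587)
p: 0.21606 → 0.22176  (Δp = +0.00570)
p: 0.22176 → 0.22728  (Δp = +0.00552)

0.2273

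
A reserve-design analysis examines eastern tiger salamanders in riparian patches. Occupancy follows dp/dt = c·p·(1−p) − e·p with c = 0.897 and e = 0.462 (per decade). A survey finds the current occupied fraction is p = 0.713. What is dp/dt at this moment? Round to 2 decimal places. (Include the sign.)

Colonization term: c·p·(1−p) = 0.897×0.713×0.2870 = 0.18355.
Extinction term: e·p = 0.32941.
dp/dt = 0.18355 − 0.32941 = -0.14585.

-0.15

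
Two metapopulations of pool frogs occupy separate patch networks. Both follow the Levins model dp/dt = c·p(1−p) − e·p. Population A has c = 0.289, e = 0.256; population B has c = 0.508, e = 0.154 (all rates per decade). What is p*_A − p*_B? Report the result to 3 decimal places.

-0.583

A: p*_A = 1 − 0.256/0.289 = 0.1142.
B: p*_B = 1 − 0.154/0.508 = 0.6969.
p*_A − p*_B = 0.1142 − 0.6969 = -0.5827.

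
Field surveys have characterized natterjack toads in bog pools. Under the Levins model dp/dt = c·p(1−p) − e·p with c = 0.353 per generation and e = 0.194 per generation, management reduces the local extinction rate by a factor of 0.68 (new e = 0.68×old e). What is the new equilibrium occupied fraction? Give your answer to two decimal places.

Before: p* = 1 − 0.194/0.353 = 0.4504.
After the change, c = 0.353, e = 0.13192, so p* = 1 − 0.13192/0.353 = 0.6263.

0.63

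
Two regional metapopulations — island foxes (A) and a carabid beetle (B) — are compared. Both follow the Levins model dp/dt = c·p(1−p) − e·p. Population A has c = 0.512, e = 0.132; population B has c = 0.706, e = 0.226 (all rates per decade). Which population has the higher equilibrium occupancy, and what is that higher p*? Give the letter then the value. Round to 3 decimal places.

A, 0.742

A: p*_A = 1 − 0.132/0.512 = 0.7422.
B: p*_B = 1 − 0.226/0.706 = 0.6799.
A is higher at 0.7422.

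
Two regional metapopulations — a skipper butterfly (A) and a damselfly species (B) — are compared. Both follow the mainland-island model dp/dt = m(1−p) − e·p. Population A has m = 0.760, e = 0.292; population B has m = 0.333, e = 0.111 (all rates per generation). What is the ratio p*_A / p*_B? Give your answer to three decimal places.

A: p*_A = m/(m+e) = 0.760/1.0520 = 0.7224.
B: p*_B = 0.333/0.4440 = 0.7500.
p*_A / p*_B = 0.7224/0.7500 = 0.9632.

0.963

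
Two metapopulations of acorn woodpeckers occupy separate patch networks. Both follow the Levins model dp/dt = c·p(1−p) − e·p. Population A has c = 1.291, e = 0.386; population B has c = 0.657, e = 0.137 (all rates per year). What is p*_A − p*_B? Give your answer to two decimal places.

A: p*_A = 1 − 0.386/1.291 = 0.7010.
B: p*_B = 1 − 0.137/0.657 = 0.7915.
p*_A − p*_B = 0.7010 − 0.7915 = -0.0905.

-0.09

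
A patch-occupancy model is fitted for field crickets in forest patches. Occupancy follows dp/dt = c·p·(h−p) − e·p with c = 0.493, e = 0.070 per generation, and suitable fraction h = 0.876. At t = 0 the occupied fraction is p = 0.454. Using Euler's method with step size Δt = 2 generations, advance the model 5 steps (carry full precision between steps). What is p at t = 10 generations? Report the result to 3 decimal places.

Update rule: p ← p + [c·p·(h−p) − e·p]·Δt with Δt = 2.
step 1: Δp = +0.12535, p = 0.57935
step 2: Δp = +0.08835, p = 0.66770
step 3: Δp = +0.04366, p = 0.71136
step 4: Δp = +0.01589, p = 0.72725
step 5: Δp = +0.00485, p = 0.73210

0.732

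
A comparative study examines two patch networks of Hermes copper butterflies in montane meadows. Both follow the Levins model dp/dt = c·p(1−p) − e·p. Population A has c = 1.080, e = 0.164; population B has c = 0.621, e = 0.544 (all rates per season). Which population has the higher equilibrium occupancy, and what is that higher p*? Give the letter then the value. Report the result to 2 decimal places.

A: p*_A = 1 − 0.164/1.080 = 0.8481.
B: p*_B = 1 − 0.544/0.621 = 0.1240.
A is higher at 0.8481.

A, 0.85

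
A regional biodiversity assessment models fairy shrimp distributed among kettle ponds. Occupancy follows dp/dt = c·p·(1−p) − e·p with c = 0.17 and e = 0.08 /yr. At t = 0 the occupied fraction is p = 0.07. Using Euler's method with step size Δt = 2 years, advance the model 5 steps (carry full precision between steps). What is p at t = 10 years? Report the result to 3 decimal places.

0.139

Update rule: p ← p + [c·p·(1−p) − e·p]·Δt with Δt = 2.
step 1: Δp = +0.01093, p = 0.08093
step 2: Δp = +0.01234, p = 0.09328
step 3: Δp = +0.01383, p = 0.10711
step 4: Δp = +0.01538, p = 0.12249
step 5: Δp = +0.01695, p = 0.13943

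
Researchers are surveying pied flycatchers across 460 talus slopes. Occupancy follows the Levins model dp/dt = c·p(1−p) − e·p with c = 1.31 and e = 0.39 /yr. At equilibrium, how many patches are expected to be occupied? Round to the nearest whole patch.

323

p* = 1 − e/c = 1 − 0.39/1.31 = 0.7023.
Expected occupied patches = N × p* = 460 × 0.7023 = 323.05 ≈ 323.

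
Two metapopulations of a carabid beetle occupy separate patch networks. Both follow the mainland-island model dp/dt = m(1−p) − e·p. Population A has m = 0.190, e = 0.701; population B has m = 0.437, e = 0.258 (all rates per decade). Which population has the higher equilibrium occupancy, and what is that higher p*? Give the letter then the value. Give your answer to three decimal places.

A: p*_A = m/(m+e) = 0.190/0.8910 = 0.2132.
B: p*_B = 0.437/0.6950 = 0.6288.
B is higher at 0.6288.

B, 0.629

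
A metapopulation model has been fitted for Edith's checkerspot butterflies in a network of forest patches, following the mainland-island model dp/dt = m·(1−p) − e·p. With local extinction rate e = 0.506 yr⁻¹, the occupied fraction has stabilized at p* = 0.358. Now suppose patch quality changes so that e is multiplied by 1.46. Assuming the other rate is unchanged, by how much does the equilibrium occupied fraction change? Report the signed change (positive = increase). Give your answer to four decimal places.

-0.0816

Balance m(1−p*) = e·p* gives m = e·p*/(1−p*) = 0.506×0.35800/0.64200 = 0.28216.
New p* = m/(m+e) = 0.28216/(0.28216+0.73876) = 0.27638.
Δp* = 0.27638 − 0.35800 = -0.08162.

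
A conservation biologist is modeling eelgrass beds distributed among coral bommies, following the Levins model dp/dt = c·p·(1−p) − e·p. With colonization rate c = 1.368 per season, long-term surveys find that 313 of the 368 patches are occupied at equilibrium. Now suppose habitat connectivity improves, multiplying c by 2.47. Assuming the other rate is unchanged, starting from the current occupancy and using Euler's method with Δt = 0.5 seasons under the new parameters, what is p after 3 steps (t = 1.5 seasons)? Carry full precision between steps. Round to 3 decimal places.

0.953

Observed p* = 313/368 = 0.85054.
Balance c(1−p*) = e gives e = 1.368×(1 − 0.85054) = 0.20446.
Starting from p₀ = 0.85054; update p ← p + (dp/dt)·Δt with the new parameters.
p: 0.85054 → 0.97836  (Δp = +0.12782)
p: 0.97836 → 0.91411  (Δp = -0.06425)
p: 0.91411 → 0.95331  (Δp = +0.03919)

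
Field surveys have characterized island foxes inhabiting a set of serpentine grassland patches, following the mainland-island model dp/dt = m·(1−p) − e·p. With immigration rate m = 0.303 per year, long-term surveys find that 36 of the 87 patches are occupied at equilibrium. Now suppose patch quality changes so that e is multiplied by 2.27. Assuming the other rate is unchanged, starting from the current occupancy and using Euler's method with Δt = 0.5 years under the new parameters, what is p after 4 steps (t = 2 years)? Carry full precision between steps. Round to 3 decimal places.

Observed p* = 36/87 = 0.41379.
Balance m(1−p*) = e·p* gives e = m(1−p*)/p* = 0.303×0.58621/0.41379 = 0.42925.
Starting from p₀ = 0.41379; update p ← p + (dp/dt)·Δt with the new parameters.
t = 0.5: p = 0.41379 + (-0.11279) = 0.30100
t = 1: p = 0.30100 + (-0.04075) = 0.26025
t = 1.5: p = 0.26025 + (-0.01472) = 0.24553
t = 2: p = 0.24553 + (-0.00532) = 0.24021

0.240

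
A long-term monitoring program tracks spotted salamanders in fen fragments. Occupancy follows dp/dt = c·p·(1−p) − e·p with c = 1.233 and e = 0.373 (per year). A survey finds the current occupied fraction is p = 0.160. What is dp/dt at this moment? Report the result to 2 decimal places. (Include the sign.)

Colonization term: c·p·(1−p) = 1.233×0.160×0.8400 = 0.16572.
Extinction term: e·p = 0.05968.
dp/dt = 0.16572 − 0.05968 = 0.10604.

0.11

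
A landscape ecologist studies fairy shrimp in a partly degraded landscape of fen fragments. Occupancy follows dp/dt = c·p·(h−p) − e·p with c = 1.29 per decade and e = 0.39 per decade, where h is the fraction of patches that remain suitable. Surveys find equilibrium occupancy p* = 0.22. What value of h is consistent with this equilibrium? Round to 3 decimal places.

0.522

At equilibrium c(h−p*) = e, so h = p* + e/c.
h = 0.22 + 0.39/1.29 = 0.22 + 0.3023 = 0.5223.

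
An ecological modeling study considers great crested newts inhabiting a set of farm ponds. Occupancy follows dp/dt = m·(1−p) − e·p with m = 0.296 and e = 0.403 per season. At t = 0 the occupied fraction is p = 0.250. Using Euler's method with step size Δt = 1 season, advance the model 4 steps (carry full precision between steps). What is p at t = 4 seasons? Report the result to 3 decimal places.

Update rule: p ← p + [m·(1−p) − e·p]·Δt with Δt = 1.
step 1: Δp = +0.12125, p = 0.37125
step 2: Δp = +0.03650, p = 0.40775
step 3: Δp = +0.01099, p = 0.41873
step 4: Δp = +0.00331, p = 0.42204

0.422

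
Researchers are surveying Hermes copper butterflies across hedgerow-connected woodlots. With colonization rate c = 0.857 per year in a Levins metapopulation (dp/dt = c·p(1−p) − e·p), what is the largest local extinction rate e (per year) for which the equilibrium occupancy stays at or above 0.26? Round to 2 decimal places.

1 − e/c ≥ 0.26 ⇒ e ≤ c(1 − 0.26) = 0.857 × 0.7400.
e_max = 0.6342.

0.63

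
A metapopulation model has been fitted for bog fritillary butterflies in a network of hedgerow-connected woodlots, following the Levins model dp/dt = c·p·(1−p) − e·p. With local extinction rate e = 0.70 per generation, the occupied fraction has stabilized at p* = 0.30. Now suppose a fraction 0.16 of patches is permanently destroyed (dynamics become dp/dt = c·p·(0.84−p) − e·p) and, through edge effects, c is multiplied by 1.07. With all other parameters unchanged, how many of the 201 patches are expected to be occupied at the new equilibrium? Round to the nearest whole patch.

Balance c(1−p*) = e gives c = e/(1 − 0.30000) = 0.70/0.70000 = 1.00000.
New p* = 0.84 − e/c = 0.84 − 0.70000/1.07000 = 0.18579.
Expected occupied = 201 × 0.18579 = 37.34 ≈ 37.

37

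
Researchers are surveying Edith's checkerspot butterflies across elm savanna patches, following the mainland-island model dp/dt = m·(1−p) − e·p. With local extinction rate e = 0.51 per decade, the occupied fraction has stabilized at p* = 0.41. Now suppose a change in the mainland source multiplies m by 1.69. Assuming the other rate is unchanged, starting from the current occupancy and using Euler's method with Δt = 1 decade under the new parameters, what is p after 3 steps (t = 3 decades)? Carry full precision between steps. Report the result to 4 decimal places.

Balance m(1−p*) = e·p* gives m = e·p*/(1−p*) = 0.51×0.41000/0.59000 = 0.35441.
Starting from p₀ = 0.41000; update p ← p + (dp/dt)·Δt with the new parameters.
  1  |  dp/dt·Δt = +0.144279  |  p_1 = 0.554279
  2  |  dp/dt·Δt = -0.015719  |  p_2 = 0.538560
  3  |  dp/dt·Δt = +0.001713  |  p_3 = 0.540273

0.5403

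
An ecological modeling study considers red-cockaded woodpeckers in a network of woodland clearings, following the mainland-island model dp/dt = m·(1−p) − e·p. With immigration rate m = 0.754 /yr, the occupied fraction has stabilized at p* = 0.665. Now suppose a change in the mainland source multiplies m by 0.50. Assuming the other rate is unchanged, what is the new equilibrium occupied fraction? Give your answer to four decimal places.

Balance m(1−p*) = e·p* gives e = m(1−p*)/p* = 0.754×0.33500/0.66500 = 0.37983.
New p* = m/(m+e) = 0.37700/(0.37700+0.37983) = 0.49813.

0.4981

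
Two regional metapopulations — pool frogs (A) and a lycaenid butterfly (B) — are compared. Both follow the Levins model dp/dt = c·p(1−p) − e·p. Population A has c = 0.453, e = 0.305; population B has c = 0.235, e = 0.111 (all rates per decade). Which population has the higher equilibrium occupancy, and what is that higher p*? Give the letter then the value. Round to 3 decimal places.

A: p*_A = 1 − 0.305/0.453 = 0.3267.
B: p*_B = 1 − 0.111/0.235 = 0.5277.
B is higher at 0.5277.

B, 0.528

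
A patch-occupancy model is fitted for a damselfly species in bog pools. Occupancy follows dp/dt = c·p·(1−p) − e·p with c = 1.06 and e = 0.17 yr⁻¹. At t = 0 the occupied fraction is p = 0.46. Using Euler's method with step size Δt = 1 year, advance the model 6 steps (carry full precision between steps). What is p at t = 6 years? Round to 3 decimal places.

0.840

Update rule: p ← p + [c·p·(1−p) − e·p]·Δt with Δt = 1.
  1  |  dp/dt·Δt = +0.185104  |  p_1 = 0.645104
  2  |  dp/dt·Δt = +0.133014  |  p_2 = 0.778118
  3  |  dp/dt·Δt = +0.050729  |  p_3 = 0.828847
  4  |  dp/dt·Δt = +0.009467  |  p_4 = 0.838314
  5  |  dp/dt·Δt = +0.001163  |  p_5 = 0.839477
  6  |  dp/dt·Δt = +0.000130  |  p_6 = 0.839607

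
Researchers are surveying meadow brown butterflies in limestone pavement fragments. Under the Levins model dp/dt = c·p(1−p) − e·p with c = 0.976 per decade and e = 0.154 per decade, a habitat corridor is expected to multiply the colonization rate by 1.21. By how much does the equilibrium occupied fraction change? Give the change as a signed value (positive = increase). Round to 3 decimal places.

Before: p* = 1 − 0.154/0.976 = 0.8422.
After the change, c = 1.18096, e = 0.154, so p* = 1 − 0.154/1.18096 = 0.8696.
Δp* = 0.8696 − 0.8422 = +0.0274.

0.027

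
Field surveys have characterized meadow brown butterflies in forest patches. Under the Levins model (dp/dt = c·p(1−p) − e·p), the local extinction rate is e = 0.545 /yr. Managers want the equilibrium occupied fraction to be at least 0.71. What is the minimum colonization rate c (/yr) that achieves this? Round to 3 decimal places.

p* = 1 − e/c ≥ 0.71 requires e/c ≤ 0.2900, i.e. c ≥ e/0.2900.
c_min = 0.545/0.2900 = 1.8793.

1.879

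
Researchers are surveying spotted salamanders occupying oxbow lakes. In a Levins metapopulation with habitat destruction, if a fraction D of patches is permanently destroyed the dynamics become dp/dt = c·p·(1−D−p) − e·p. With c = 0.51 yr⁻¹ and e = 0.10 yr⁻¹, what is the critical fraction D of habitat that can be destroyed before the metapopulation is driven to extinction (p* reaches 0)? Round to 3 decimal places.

0.804

The nontrivial equilibrium is p* = (1−D) − e/c; extinction occurs when this hits zero.
So D_crit = 1 − e/c = 1 − 0.10/0.51 = 1 − 0.1961 = 0.8039.
Note this equals the original equilibrium occupancy — the Levins extinction-debt result.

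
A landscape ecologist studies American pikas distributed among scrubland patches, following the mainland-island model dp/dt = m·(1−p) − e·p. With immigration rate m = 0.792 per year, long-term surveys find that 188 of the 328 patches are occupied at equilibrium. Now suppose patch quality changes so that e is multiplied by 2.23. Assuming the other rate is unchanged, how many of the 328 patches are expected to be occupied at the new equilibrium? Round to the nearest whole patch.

Observed p* = 188/328 = 0.57317.
Balance m(1−p*) = e·p* gives e = m(1−p*)/p* = 0.792×0.42683/0.57317 = 0.58979.
New p* = m/(m+e) = 0.79200/(0.79200+1.31523) = 0.37585.
Expected occupied = 328 × 0.37585 = 123.28 ≈ 123.

123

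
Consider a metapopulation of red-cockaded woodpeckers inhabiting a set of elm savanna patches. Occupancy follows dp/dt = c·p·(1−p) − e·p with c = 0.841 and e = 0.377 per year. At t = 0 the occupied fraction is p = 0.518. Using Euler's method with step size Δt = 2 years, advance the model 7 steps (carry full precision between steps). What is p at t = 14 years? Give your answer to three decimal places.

Update rule: p ← p + [c·p·(1−p) − e·p]·Δt with Δt = 2.
step 1: Δp = +0.02938, p = 0.54738
step 2: Δp = +0.00400, p = 0.55138
step 3: Δp = +0.00032, p = 0.55170
step 4: Δp = +0.00002, p = 0.55172
step 5: Δp = +0.00000, p = 0.55172
step 6: Δp = +0.00000, p = 0.55172
step 7: Δp = +0.00000, p = 0.55172

0.552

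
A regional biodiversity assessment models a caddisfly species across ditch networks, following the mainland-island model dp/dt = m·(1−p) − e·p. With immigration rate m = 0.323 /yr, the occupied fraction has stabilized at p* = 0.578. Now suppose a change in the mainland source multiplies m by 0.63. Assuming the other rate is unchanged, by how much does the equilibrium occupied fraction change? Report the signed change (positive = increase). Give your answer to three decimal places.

Balance m(1−p*) = e·p* gives e = m(1−p*)/p* = 0.323×0.42200/0.57800 = 0.23582.
New p* = m/(m+e) = 0.20349/(0.20349+0.23582) = 0.46320.
Δp* = 0.46320 − 0.57800 = -0.11480.

-0.115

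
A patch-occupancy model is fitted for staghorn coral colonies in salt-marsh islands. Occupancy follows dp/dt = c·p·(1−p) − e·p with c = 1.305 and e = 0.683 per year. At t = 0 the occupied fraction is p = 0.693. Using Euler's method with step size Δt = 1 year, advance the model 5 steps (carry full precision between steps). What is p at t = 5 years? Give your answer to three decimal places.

0.477

Update rule: p ← p + [c·p·(1−p) − e·p]·Δt with Δt = 1.
p: 0.69300 → 0.49732  (Δp = -0.19568)
p: 0.49732 → 0.48389  (Δp = -0.01343)
p: 0.48389 → 0.47930  (Δp = -0.00459)
p: 0.47930 → 0.47763  (Δp = -0.00167)
p: 0.47763 → 0.47701  (Δp = -0.00062)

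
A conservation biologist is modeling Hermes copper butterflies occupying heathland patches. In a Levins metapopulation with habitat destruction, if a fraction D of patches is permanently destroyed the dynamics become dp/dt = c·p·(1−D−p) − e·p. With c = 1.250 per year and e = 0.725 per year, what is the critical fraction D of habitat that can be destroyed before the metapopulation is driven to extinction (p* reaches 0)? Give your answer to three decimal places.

The nontrivial equilibrium is p* = (1−D) − e/c; extinction occurs when this hits zero.
So D_crit = 1 − e/c = 1 − 0.725/1.250 = 1 − 0.5800 = 0.4200.
This equals the undisturbed p*, a classic result of Lande's extension.

0.420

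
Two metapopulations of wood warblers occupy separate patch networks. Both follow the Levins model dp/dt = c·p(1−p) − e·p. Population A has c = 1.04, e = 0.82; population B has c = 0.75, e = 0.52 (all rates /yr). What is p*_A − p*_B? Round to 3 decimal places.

A: p*_A = 1 − 0.82/1.04 = 0.2115.
B: p*_B = 1 − 0.52/0.75 = 0.3067.
p*_A − p*_B = 0.2115 − 0.3067 = -0.0951.

-0.095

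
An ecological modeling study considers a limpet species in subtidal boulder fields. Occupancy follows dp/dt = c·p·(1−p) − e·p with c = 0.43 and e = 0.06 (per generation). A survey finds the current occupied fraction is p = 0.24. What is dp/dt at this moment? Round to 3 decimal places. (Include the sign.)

Colonization term: c·p·(1−p) = 0.43×0.24×0.7600 = 0.07843.
Extinction term: e·p = 0.01440.
dp/dt = 0.07843 − 0.01440 = 0.06403.

0.064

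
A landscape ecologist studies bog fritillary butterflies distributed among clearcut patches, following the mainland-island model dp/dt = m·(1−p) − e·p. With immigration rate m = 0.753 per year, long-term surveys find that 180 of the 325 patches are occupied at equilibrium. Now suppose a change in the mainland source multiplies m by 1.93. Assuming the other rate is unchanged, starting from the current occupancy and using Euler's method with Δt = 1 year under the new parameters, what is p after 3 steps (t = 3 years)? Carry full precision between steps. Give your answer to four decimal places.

0.8861

Observed p* = 180/325 = 0.55385.
Balance m(1−p*) = e·p* gives e = m(1−p*)/p* = 0.753×0.44615/0.55385 = 0.60658.
Starting from p₀ = 0.55385; update p ← p + (dp/dt)·Δt with the new parameters.
  1  |  dp/dt·Δt = +0.312437  |  p_1 = 0.866283
  2  |  dp/dt·Δt = -0.331144  |  p_2 = 0.535140
  3  |  dp/dt·Δt = +0.350970  |  p_3 = 0.886110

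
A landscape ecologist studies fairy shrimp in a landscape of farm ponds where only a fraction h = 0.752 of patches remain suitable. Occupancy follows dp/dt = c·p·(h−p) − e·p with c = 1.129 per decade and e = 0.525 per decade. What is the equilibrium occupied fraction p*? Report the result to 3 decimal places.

Setting dp/dt = 0 and dividing by p* gives c·(h−p*) = e.
So p* = h − e/c = 0.752 − 0.525/1.129 = 0.752 − 0.4650 = 0.2870.

0.287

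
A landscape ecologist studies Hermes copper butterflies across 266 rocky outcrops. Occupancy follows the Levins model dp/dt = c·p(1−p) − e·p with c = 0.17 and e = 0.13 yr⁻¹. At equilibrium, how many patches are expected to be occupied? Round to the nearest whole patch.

p* = 1 − e/c = 1 − 0.13/0.17 = 0.2353.
Expected occupied patches = N × p* = 266 × 0.2353 = 62.59 ≈ 63.

63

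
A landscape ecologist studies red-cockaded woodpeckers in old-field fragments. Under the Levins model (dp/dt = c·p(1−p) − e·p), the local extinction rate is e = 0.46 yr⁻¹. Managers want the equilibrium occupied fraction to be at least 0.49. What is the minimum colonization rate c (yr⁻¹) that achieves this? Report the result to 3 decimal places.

p* = 1 − e/c ≥ 0.49 requires e/c ≤ 0.5100, i.e. c ≥ e/0.5100.
c_min = 0.46/0.5100 = 0.9020.

0.902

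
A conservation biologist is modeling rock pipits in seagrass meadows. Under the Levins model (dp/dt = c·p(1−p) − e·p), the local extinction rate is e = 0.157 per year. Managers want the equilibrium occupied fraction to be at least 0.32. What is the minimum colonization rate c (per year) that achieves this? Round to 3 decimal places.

p* = 1 − e/c ≥ 0.32 requires e/c ≤ 0.6800, i.e. c ≥ e/0.6800.
c_min = 0.157/0.6800 = 0.2309.

0.231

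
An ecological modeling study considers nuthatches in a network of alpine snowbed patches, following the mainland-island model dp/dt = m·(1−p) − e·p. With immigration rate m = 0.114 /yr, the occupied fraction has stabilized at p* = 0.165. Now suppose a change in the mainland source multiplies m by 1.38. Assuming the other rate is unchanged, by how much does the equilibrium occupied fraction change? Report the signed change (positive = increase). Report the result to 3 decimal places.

0.049

Balance m(1−p*) = e·p* gives e = m(1−p*)/p* = 0.114×0.83500/0.16500 = 0.57691.
New p* = m/(m+e) = 0.15732/(0.15732+0.57691) = 0.21427.
Δp* = 0.21427 − 0.16500 = +0.04927.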